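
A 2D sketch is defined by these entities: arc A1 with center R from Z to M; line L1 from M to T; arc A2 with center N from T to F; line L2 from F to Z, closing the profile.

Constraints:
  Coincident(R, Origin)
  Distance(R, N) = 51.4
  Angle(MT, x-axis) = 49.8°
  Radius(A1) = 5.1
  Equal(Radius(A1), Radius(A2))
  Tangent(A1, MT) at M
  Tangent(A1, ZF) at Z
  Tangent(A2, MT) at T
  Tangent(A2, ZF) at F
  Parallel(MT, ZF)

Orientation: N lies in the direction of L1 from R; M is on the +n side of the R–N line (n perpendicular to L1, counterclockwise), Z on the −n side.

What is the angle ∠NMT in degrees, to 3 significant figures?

5.67°

Tangency of A1 to both parallel lines with radius 5.1 puts M and Z at R ± 5.1·n: M = (-3.90, 3.29), Z = (3.90, -3.29). Equal radii place T and F the same way about N: T = N + 5.1·n = (29.3, 42.6), F = N − 5.1·n = (37.1, 36.0). Then cos ∠NMT = MN·MT / (|MN||MT|), giving 5.67°.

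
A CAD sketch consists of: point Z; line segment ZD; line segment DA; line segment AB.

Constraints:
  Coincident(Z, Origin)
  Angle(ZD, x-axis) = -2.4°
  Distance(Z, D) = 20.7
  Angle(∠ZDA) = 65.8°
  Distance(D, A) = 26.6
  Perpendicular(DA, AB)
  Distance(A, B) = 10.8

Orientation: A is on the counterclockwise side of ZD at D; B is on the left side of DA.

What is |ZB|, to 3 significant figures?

19.8

Z is at the origin; ZD runs at -2.4° with length 20.7, so D = 20.7·(cos -2.4°, sin -2.4°) = (20.7, -0.867). ∠ZDA = 65.8°, so DA runs at -2.4° + (180° − 65.8°) = 112° from the x-axis; with |DA| = 26.6, A = D + 26.6·(cos 112°, sin 112°) = (10.8, 23.8). DA is perpendicular to AB; with |AB| = 10.8 on the left of DA, B = A + 10.8·(-0.928, -0.371) = (0.776, 19.8). Then |ZB| = |B − Z| = 19.8.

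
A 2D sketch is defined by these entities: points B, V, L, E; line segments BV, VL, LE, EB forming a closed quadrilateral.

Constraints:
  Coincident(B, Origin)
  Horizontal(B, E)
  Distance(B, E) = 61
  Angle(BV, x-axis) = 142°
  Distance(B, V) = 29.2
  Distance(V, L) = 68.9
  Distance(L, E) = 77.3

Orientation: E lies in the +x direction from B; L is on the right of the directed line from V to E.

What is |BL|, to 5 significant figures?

47.077

B is at the origin; BE is horizontal with |BE| = 61.0 and E in +x, so E = (61.0, 0). BV runs at 142.0° with |BV| = 29.2, so V = (-23.010, 17.977). L is determined by |VL| = 68.9 and |LE| = 77.3 together: it lies at the intersection of circle(V, 68.9) and circle(E, 77.3). With |VE| = 85.912, the foot of the radical line on VE is 35.809 from V and the perpendicular offset is √(68.9² − 35.809²) = 58.864. Taking the right-of-VE solution: L = (-0.31149, -47.076).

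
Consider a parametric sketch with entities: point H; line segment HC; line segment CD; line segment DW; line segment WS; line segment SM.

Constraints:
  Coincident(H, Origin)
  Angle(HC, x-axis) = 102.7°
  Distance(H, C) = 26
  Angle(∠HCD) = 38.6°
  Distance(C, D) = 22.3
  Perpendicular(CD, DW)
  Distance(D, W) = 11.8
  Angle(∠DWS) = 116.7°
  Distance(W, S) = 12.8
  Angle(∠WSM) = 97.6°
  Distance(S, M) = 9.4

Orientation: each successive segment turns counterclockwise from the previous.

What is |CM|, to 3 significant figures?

11.3

H is at the origin; HC runs at 102.7° with length 26.0, so C = (-5.72, 25.4). ∠HCD = 38.6° gives CD at -116° from the x-axis; with |CD| = 22.3, D = (-15.5, 5.30). CD ⟂ DW, so DW runs at -25.9°; with |DW| = 11.8, W = (-4.84, 0.149). ∠DWS = 116.7° gives WS at 37.4° from the x-axis; with |WS| = 12.8, S = (5.33, 7.92). ∠WSM = 97.6° gives SM at 120° from the x-axis; with |SM| = 9.4, M = (0.655, 16.1). Then |CM| = |M − C| = 11.3.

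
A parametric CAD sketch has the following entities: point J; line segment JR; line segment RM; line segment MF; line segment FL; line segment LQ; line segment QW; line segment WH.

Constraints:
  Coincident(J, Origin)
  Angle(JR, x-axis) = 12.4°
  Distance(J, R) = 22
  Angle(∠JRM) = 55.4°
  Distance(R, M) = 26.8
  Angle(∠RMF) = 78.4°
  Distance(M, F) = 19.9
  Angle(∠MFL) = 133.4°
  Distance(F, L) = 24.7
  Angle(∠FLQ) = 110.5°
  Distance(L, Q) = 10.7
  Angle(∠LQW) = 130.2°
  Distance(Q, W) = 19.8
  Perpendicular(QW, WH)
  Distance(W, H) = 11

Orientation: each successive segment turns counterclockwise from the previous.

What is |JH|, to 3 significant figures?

15.3

J is at the origin; JR runs at 12.4° with length 22.0, so R = (21.5, 4.72). ∠JRM = 55.4° gives RM at 137° from the x-axis; with |RM| = 26.8, M = (1.89, 23.0). ∠RMF = 78.4° gives MF at -121° from the x-axis; with |MF| = 19.9, F = (-8.48, 6.02). ∠MFL = 133.4° gives FL at -74.8° from the x-axis; with |FL| = 24.7, L = (-2.01, -17.8). ∠FLQ = 110.5° gives LQ at -5.30° from the x-axis; with |LQ| = 10.7, Q = (8.65, -18.8). ∠LQW = 130.2° gives QW at 44.5° from the x-axis; with |QW| = 19.8, W = (22.8, -4.93). The perpendicularity gives WH at right angles to QW, so WH runs at 134°; with |WH| = 11.0, H = (15.1, 2.92). Then |JH| = |H − J| = 15.3.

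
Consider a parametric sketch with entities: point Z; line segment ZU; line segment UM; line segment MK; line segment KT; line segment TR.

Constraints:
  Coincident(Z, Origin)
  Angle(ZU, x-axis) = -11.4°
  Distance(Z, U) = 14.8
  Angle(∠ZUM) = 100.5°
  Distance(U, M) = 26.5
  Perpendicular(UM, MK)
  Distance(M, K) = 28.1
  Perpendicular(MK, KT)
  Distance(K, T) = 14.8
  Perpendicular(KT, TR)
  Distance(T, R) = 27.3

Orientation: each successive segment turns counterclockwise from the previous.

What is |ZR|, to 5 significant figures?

19.910

The perpendicularity gives KT at right angles to MK, so KT runs at -111.90°; with |KT| = 14.8, T = (-7.2002, 18.411). KT ⟂ TR, so TR runs at -21.900°; with |TR| = 27.3, R = (18.130, 8.2287). Then |ZR| = |R − Z| = 19.910.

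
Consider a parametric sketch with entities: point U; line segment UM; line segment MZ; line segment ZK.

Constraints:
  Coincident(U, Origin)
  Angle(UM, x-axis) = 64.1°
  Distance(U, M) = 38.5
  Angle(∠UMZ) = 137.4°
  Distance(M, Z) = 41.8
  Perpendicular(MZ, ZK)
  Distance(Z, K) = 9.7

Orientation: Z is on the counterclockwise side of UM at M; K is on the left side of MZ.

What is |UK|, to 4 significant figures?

72.02

U is at the origin; UM runs at 64.1° with length 38.5, so M = 38.5·(cos 64.1°, sin 64.1°) = (16.82, 34.63). ∠UMZ = 137.4°, so MZ runs at 64.1° + (180° − 137.4°) = 106.7° from the x-axis; with |MZ| = 41.8, Z = M + 41.8·(cos 106.7°, sin 106.7°) = (4.805, 74.67). MZ is perpendicular to ZK; with |ZK| = 9.7 on the left of MZ, K = Z + 9.7·(-0.9578, -0.2874) = (-4.486, 71.88). Then |UK| = |K − U| = 72.02.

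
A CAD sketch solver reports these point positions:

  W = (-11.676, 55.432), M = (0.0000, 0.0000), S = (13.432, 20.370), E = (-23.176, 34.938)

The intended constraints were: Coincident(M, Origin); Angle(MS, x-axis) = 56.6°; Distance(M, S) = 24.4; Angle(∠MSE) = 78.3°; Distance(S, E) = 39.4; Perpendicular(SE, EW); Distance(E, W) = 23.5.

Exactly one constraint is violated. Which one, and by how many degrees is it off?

Perpendicular(SE, EW) — off by 7.60°.

M = (0.00, 0.00) ✓; MS at 56.60° ✓; |MS| = 24.40 ✓; ∠MSE = 78.30° ✓; |SE| = 39.40 ✓; ∠(SE, EW) = 97.60° ✗; |EW| = 23.50 ✓.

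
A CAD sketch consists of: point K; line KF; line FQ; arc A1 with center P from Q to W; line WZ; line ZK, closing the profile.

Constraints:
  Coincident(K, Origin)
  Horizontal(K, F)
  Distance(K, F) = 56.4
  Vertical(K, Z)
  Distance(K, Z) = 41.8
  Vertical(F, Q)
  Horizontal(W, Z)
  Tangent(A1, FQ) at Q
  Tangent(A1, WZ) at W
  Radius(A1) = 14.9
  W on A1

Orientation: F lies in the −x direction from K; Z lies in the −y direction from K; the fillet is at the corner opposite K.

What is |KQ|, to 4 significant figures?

62.49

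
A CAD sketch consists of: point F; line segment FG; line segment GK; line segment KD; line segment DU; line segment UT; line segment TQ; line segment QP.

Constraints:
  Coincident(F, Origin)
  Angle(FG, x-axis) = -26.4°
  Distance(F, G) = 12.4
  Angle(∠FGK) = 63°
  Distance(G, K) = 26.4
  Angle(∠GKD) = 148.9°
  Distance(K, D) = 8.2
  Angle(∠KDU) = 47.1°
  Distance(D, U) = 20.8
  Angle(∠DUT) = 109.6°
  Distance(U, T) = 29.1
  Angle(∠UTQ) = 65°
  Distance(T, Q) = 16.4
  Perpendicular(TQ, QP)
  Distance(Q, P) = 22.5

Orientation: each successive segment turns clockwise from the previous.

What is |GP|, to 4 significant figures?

17.60

F is at the origin; FG runs at -26.4° with length 12.4, so G = (11.11, -5.513). ∠FGK = 63.0° gives GK at -143.4° from the x-axis; with |GK| = 26.4, K = (-10.09, -21.25). ∠GKD = 148.9° gives KD at -174.5° from the x-axis; with |KD| = 8.2, D = (-18.25, -22.04). ∠KDU = 47.1° gives DU at 52.60° from the x-axis; with |DU| = 20.8, U = (-5.616, -5.516). ∠DUT = 109.6° gives UT at -17.80° from the x-axis; with |UT| = 29.1, T = (22.09, -14.41). ∠UTQ = 65.0° gives TQ at -132.8° from the x-axis; with |TQ| = 16.4, Q = (10.95, -26.44). TQ is perpendicular to QP, so QP runs at 137.2°; with |QP| = 22.5, P = (-5.561, -11.16). Then |GP| = |P − G| = 17.60.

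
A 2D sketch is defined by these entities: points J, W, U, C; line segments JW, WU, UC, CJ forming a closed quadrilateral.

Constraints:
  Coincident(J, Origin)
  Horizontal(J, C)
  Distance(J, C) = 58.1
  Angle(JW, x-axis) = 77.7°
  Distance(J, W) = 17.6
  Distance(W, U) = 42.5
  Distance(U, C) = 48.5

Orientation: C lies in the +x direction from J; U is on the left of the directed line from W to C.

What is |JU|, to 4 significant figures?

57.23

J is at the origin; J and C share the same y with |JC| = 58.1 and C in +x, so C = (58.1, 0). JW runs at 77.7° with |JW| = 17.6, so W = (3.749, 17.20). U is determined by |WU| = 42.5 and |UC| = 48.5 together: it lies at the intersection of circle(W, 42.5) and circle(C, 48.5). With |WC| = 57.01, the foot of the radical line on WC is 23.71 from W and the perpendicular offset is √(42.5² − 23.71²) = 35.27. Taking the left-of-WC solution: U = (37.00, 43.67).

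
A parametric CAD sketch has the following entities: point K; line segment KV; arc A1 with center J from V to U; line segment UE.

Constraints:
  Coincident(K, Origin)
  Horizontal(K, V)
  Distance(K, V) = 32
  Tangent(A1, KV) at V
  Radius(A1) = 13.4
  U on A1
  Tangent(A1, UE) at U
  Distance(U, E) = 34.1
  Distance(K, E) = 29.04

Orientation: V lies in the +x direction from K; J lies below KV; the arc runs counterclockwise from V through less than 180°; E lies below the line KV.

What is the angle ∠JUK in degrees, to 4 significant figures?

147.4°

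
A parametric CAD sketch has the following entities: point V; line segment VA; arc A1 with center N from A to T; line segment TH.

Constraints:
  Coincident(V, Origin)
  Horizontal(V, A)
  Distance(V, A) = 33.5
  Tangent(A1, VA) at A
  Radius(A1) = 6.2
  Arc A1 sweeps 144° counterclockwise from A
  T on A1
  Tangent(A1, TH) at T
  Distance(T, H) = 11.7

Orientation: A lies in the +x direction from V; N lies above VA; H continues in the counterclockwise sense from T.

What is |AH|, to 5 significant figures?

19.006

V is at the origin; V and A share the same y with |VA| = 33.5 and A on the +x side, so A = (33.500, 0.0000). The tangent condition forces NA to be normal to VA, so N = A + (0, 6.2) = (33.500, 6.2000). On A1, A sits at bearing -90° from N; a 144° counterclockwise sweep puts T at bearing 54°, so T = N + 6.2·(cos 54°, sin 54°) = (37.144, 11.216). A1 meets TH tangentially, so NT is at right angles to TH, so TH runs along (−sin 54°, cos 54°); with |TH| = 11.7, H = (27.679, 18.093). Then |AH| = |H − A| = 19.006.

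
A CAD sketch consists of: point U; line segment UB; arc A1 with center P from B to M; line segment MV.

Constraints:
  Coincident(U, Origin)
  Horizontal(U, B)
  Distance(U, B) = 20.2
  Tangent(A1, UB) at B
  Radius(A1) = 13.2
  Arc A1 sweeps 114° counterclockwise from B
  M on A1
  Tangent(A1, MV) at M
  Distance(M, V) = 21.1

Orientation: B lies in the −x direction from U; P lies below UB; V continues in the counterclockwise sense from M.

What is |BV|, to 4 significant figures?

38.00

U is at the origin; U and B share the same y with |UB| = 20.2 and B on the −x side, so B = (-20.20, 0.000). Since A1 is tangent to UB there, PB ⟂ UB, so P = B + (0, -13.2) = (-20.20, -13.20). On A1, B sits at bearing 90° from P; a 114° counterclockwise sweep puts M at bearing 204°, so M = P + 13.2·(cos 204°, sin 204°) = (-32.26, -18.57). A1 meets MV tangentially, so PM is at right angles to MV, so MV runs along (−sin 204°, cos 204°); with |MV| = 21.1, V = (-23.68, -37.84). Then |BV| = |V − B| = 38.00.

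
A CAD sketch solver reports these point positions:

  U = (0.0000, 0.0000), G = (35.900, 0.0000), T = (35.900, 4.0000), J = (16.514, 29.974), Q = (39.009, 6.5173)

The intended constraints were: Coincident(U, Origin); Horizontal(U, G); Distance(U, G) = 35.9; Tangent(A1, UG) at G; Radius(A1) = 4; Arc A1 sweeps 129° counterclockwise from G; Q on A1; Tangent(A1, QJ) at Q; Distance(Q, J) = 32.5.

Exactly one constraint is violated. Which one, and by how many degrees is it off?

Tangent(A1, QJ) at Q — off by 4.80°.

U = (0.00, 0.00) ✓; U.y = 0.00, G.y = 0.00 ✓; |UG| = 35.90 ✓; ∠(TG, GU) = 90.00° ✓; |TG| = 4.000 ✓; bearing(T→Q) − bearing(T→G) = 129.0° ✓; |TQ| = 4.000 ✓; ∠(TQ, QJ) = 85.20° ✗; |QJ| = 32.50 ✓.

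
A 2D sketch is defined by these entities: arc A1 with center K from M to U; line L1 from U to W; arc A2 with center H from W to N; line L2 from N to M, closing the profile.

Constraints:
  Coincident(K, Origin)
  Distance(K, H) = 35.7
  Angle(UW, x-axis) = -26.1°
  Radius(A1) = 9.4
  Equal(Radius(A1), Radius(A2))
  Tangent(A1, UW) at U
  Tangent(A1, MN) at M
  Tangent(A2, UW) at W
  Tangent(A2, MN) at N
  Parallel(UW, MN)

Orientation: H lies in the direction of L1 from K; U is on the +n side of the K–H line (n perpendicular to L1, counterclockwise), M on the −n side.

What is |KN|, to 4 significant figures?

36.92

Tangency of A1 to both parallel lines with radius 9.4 puts U and M at K ± 9.4·n: U = (4.135, 8.441), M = (-4.135, -8.441). Equal radii place W and N the same way about H: W = H + 9.4·n = (36.20, -7.264), N = H − 9.4·n = (27.92, -24.15). Then |KN| = |N − K| = 36.92.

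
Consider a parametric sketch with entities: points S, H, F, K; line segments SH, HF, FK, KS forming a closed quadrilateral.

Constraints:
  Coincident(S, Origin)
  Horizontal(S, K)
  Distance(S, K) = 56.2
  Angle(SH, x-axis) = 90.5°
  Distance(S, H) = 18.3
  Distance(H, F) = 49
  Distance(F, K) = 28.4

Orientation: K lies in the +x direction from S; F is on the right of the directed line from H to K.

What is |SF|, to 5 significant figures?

37.757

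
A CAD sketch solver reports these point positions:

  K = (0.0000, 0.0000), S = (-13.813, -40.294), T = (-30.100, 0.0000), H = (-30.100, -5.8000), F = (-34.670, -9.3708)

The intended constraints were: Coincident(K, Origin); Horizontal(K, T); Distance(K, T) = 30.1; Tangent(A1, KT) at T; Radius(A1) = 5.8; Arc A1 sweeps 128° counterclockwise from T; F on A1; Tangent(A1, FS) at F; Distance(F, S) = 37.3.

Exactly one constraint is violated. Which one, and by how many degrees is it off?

Tangent(A1, FS) at F — off by 4.00°.

K = (0.00, 0.00) ✓; K.y = 0.00, T.y = 0.00 ✓; |KT| = 30.10 ✓; ∠(HT, TK) = 90.00° ✓; |HT| = 5.800 ✓; bearing(H→F) − bearing(H→T) = 128.0° ✓; |HF| = 5.800 ✓; ∠(HF, FS) = 94.00° ✗; |FS| = 37.30 ✓.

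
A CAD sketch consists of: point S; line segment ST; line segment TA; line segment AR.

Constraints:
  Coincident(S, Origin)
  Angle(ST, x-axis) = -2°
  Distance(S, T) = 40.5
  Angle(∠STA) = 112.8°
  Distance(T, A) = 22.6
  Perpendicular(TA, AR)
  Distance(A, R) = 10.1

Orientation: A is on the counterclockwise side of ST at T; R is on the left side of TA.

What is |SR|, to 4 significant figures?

46.99

S is at the origin; ST runs at -2.0° with length 40.5, so T = 40.5·(cos -2.0°, sin -2.0°) = (40.48, -1.413). ∠STA = 112.8°, so TA runs at -2.0° + (180° − 112.8°) = 65.20° from the x-axis; with |TA| = 22.6, A = T + 22.6·(cos 65.20°, sin 65.20°) = (49.95, 19.10). The perpendicularity gives AR at right angles to TA; with |AR| = 10.1 on the left of TA, R = A + 10.1·(-0.9078, 0.4195) = (40.79, 23.34). Then |SR| = |R − S| = 46.99.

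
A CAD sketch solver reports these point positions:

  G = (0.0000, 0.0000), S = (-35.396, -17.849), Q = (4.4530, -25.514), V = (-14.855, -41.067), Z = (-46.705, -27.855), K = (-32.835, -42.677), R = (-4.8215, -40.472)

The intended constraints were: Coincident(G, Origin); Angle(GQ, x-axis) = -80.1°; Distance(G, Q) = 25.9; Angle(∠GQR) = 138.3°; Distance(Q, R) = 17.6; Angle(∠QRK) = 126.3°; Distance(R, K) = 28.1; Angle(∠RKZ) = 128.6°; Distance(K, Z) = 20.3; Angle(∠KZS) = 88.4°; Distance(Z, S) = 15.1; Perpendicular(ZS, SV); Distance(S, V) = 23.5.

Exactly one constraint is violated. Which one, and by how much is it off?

Distance(S, V) = 23.5 — off by 7.50.

G = (0.00, 0.00) ✓; GQ at -80.10° ✓; |GQ| = 25.90 ✓; ∠GQR = 138.3° ✓; |QR| = 17.60 ✓; ∠QRK = 126.3° ✓; |RK| = 28.10 ✓; ∠RKZ = 128.6° ✓; |KZ| = 20.30 ✓; ∠KZS = 88.40° ✓; |ZS| = 15.10 ✓; ∠(ZS, SV) = 90.00° ✓; |SV| = 31.00 ✗.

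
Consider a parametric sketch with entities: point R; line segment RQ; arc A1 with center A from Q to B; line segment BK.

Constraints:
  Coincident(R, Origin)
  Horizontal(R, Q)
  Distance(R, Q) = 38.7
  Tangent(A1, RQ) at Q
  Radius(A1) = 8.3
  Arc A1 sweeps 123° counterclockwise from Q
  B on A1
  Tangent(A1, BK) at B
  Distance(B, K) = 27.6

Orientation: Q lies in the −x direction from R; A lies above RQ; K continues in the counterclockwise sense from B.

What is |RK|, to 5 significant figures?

59.002

R is at the origin; RQ is horizontal with |RQ| = 38.7 and Q on the −x side, so Q = (-38.700, 0.0000). Since A1 is tangent to RQ there, AQ ⟂ RQ, so A = Q + (0, 8.3) = (-38.700, 8.3000). On A1, Q sits at bearing -90° from A; a 123° counterclockwise sweep puts B at bearing 33°, so B = A + 8.3·(cos 33°, sin 33°) = (-31.739, 12.821). Since A1 is tangent to BK there, AB ⟂ BK, so BK runs along (−sin 33°, cos 33°); with |BK| = 27.6, K = (-46.771, 35.968). Then |RK| = |K − R| = 59.002.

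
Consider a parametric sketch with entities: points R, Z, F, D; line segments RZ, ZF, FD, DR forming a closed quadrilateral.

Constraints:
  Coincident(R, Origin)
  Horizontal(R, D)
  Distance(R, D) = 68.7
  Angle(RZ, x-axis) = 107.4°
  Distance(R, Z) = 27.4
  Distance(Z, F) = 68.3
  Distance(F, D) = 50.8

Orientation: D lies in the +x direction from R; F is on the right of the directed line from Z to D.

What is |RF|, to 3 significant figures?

42.5

Checks: |ZF| = 68.30 ✓; |FD| = 50.80 ✓.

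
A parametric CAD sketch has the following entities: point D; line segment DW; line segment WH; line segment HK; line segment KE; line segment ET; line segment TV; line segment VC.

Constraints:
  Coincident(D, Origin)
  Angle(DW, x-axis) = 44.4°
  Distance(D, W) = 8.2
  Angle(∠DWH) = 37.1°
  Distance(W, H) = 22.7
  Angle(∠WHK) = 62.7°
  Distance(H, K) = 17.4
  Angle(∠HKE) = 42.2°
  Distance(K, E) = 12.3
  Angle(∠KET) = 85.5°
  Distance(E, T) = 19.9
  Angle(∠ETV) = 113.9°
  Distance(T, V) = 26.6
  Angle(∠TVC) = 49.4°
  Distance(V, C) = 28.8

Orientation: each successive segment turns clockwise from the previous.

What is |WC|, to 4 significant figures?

25.68

∠ETV = 113.9° gives TV at -154.2° from the x-axis; with |TV| = 26.6, V = (-22.67, -36.63). ∠TVC = 49.4° gives VC at 75.20° from the x-axis; with |VC| = 28.8, C = (-15.32, -8.786). Then |WC| = |C − W| = 25.68.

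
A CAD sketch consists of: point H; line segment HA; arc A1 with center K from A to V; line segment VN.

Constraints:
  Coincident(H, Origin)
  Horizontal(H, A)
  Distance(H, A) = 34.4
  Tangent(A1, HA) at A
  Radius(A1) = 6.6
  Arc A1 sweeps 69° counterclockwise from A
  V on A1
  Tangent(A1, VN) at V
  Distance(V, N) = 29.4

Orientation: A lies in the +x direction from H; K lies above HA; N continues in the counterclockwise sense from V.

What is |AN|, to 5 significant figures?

35.813

H is at the origin; HA is horizontal with |HA| = 34.4 and A on the +x side, so A = (34.400, 0.0000). Since A1 is tangent to HA there, KA ⟂ HA, so K = A + (0, 6.6) = (34.400, 6.6000). On A1, A sits at bearing -90° from K; a 69° counterclockwise sweep puts V at bearing -21°, so V = K + 6.6·(cos -21°, sin -21°) = (40.562, 4.2348). The tangent condition forces KV to be normal to VN, so VN runs along (−sin -21°, cos -21°); with |VN| = 29.4, N = (51.098, 31.682). Then |AN| = |N − A| = 35.813.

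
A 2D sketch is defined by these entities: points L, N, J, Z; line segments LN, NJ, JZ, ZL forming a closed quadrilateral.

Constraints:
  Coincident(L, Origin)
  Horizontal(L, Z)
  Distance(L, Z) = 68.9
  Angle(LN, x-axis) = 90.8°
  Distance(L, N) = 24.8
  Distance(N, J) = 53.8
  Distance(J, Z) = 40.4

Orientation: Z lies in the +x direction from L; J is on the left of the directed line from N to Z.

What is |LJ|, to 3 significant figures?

63.8

Checks: |NJ| = 53.80 ✓; |JZ| = 40.40 ✓.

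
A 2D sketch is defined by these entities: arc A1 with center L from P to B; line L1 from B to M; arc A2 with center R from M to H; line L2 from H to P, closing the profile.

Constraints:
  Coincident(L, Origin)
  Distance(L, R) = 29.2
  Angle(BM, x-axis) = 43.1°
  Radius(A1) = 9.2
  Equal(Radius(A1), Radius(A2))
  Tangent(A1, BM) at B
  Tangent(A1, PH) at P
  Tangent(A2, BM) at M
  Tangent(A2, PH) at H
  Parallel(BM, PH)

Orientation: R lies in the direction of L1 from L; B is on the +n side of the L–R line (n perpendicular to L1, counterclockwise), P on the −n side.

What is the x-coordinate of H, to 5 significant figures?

27.607

Tangency of A1 to both parallel lines with radius 9.2 puts B and P at L ± 9.2·n: B = (-6.2861, 6.7175), P = (6.2861, -6.7175). Equal radii place M and H the same way about R: M = R + 9.2·n = (15.035, 26.669), H = R − 9.2·n = (27.607, 13.234). So H.x = 27.607.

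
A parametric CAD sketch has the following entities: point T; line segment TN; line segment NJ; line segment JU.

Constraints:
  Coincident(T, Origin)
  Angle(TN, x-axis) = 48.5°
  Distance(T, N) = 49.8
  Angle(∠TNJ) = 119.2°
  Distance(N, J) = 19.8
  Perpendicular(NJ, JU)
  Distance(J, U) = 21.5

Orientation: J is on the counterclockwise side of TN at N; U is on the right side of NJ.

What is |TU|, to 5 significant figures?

78.522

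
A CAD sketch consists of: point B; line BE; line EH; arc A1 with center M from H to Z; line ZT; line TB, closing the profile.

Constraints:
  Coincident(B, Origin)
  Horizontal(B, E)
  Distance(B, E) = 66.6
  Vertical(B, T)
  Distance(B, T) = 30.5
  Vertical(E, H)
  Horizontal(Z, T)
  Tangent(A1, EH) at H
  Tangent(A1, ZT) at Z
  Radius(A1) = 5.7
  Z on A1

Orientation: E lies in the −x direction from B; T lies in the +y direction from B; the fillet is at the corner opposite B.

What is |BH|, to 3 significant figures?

71.1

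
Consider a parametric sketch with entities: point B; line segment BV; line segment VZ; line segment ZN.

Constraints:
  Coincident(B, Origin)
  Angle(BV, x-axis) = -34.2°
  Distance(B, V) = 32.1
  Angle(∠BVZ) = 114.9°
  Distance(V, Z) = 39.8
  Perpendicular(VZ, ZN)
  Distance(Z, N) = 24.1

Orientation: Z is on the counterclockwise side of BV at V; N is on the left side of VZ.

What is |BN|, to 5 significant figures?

53.551

∠BVZ = 114.9°, so VZ runs at -34.2° + (180° − 114.9°) = 30.900° from the x-axis; with |VZ| = 39.8, Z = V + 39.8·(cos 30.900°, sin 30.900°) = (60.700, 2.3961). VZ is perpendicular to ZN; with |ZN| = 24.1 on the left of VZ, N = Z + 24.1·(-0.51354, 0.85806) = (48.324, 23.075). Then |BN| = |N − B| = 53.551.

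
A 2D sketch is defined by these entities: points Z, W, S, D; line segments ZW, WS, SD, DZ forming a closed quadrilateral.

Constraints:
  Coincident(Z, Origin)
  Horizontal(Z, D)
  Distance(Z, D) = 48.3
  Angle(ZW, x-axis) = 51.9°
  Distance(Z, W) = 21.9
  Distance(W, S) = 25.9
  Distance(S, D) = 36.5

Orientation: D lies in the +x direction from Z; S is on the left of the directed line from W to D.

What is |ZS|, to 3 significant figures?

47.5

Z is at the origin; Z and D share the same y with |ZD| = 48.3 and D in +x, so D = (48.3, 0). ZW runs at 51.9° with |ZW| = 21.9, so W = (13.5, 17.2). S is determined by |WS| = 25.9 and |SD| = 36.5 together: it lies at the intersection of circle(W, 25.9) and circle(D, 36.5). With |WD| = 38.8, the foot of the radical line on WD is 10.9 from W and the perpendicular offset is √(25.9² − 10.9²) = 23.5. Taking the left-of-WD solution: S = (33.7, 33.5).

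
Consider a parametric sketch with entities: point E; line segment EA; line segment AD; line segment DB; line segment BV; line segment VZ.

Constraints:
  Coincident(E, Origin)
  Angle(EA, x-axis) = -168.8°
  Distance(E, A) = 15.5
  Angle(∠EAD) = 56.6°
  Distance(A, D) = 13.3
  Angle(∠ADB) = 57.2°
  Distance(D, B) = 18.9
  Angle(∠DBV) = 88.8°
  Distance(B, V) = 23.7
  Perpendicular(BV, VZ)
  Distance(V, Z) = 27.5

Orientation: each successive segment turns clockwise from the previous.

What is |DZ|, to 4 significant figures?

24.84

E is at the origin; EA runs at -168.8° with length 15.5, so A = (-15.20, -3.011). ∠EAD = 56.6° gives AD at 67.80° from the x-axis; with |AD| = 13.3, D = (-10.18, 9.303). ∠ADB = 57.2° gives DB at -55.00° from the x-axis; with |DB| = 18.9, B = (0.6611, -6.179). ∠DBV = 88.8° gives BV at -146.2° from the x-axis; with |BV| = 23.7, V = (-19.03, -19.36). BV is perpendicular to VZ, so VZ runs at 123.8°; with |VZ| = 27.5, Z = (-34.33, 3.489). Then |DZ| = |Z − D| = 24.84.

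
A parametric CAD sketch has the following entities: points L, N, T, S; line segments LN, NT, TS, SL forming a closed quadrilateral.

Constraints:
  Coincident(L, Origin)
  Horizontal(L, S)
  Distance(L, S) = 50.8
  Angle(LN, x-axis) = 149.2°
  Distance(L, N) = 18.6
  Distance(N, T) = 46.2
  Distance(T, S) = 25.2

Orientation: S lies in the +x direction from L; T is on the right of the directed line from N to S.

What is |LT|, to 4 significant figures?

27.96

Checks: |NT| = 46.20 ✓; |TS| = 25.20 ✓.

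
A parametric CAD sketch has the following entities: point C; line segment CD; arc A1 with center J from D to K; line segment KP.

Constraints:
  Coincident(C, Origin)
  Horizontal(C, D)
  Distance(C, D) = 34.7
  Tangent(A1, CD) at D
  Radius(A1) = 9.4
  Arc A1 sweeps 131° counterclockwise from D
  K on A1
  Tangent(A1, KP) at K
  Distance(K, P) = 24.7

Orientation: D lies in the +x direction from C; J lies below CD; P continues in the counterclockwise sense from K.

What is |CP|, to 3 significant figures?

55.6

On A1, D sits at bearing 90° from J; a 131° counterclockwise sweep puts K at bearing 221°, so K = J + 9.4·(cos 221°, sin 221°) = (27.6, -15.6). The tangent condition forces JK to be normal to KP, so KP runs along (−sin 221°, cos 221°); with |KP| = 24.7, P = (43.8, -34.2). Then |CP| = |P − C| = 55.6.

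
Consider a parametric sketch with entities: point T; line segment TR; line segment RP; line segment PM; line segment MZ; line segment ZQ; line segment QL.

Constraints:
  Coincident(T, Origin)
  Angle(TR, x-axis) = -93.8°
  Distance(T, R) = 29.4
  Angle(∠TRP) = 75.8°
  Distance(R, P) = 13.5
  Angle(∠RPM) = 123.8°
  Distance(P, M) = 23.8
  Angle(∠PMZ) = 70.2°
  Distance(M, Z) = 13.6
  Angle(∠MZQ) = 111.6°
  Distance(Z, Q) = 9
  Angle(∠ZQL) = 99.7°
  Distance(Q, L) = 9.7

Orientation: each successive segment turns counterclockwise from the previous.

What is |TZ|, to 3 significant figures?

8.34

∠RPM = 123.8° gives PM at 66.6° from the x-axis; with |PM| = 23.8, M = (20.8, -5.06). ∠PMZ = 70.2° gives MZ at 176° from the x-axis; with |MZ| = 13.6, Z = (7.21, -4.20). Then |TZ| = |Z − T| = 8.34.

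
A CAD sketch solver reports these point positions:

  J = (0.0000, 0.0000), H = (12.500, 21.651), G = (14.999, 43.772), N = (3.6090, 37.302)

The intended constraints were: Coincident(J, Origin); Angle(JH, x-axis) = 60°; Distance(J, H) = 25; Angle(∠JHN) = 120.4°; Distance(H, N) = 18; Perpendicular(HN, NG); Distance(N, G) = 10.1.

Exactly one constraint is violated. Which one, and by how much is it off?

Distance(N, G) = 10.1 — off by 3.00.

J = (0.00, 0.00) ✓; JH at 60.00° ✓; |JH| = 25.00 ✓; ∠JHN = 120.4° ✓; |HN| = 18.00 ✓; ∠(HN, NG) = 90.00° ✓; |NG| = 13.10 ✗.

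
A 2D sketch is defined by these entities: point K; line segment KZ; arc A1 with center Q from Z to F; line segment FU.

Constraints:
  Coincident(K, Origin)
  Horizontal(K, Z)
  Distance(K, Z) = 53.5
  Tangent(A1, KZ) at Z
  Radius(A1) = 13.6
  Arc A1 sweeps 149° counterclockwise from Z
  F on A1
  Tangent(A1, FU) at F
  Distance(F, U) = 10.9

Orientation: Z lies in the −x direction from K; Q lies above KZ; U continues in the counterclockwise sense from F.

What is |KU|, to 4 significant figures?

63.80

K is at the origin; K and Z share the same y with |KZ| = 53.5 and Z on the −x side, so Z = (-53.50, 0.000). Tangency of A1 to KZ means the radius QZ is perpendicular to KZ, so Q = Z + (0, 13.6) = (-53.50, 13.60). On A1, Z sits at bearing -90° from Q; a 149° counterclockwise sweep puts F at bearing 59°, so F = Q + 13.6·(cos 59°, sin 59°) = (-46.50, 25.26). A1 meets FU tangentially, so QF is at right angles to FU, so FU runs along (−sin 59°, cos 59°); with |FU| = 10.9, U = (-55.84, 30.87). Then |KU| = |U − K| = 63.80.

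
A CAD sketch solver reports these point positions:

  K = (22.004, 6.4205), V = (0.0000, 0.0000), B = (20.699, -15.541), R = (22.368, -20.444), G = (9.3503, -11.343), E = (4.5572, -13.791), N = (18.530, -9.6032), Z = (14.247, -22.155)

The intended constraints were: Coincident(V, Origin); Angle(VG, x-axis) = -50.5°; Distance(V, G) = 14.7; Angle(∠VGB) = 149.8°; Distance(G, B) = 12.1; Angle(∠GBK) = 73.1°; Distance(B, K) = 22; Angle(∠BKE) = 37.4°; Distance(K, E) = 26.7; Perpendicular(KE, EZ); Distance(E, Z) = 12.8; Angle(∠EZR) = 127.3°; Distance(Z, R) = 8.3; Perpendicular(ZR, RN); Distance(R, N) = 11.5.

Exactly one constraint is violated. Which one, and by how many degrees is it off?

Perpendicular(ZR, RN) — off by 7.60°.

V = (0.00, 0.00) ✓; VG at -50.50° ✓; |VG| = 14.70 ✓; ∠VGB = 149.8° ✓; |GB| = 12.10 ✓; ∠GBK = 73.10° ✓; |BK| = 22.00 ✓; ∠BKE = 37.40° ✓; |KE| = 26.70 ✓; ∠(KE, EZ) = 90.00° ✓; |EZ| = 12.80 ✓; ∠EZR = 127.3° ✓; |ZR| = 8.299 ✓; ∠(ZR, RN) = 97.60° ✗; |RN| = 11.50 ✓.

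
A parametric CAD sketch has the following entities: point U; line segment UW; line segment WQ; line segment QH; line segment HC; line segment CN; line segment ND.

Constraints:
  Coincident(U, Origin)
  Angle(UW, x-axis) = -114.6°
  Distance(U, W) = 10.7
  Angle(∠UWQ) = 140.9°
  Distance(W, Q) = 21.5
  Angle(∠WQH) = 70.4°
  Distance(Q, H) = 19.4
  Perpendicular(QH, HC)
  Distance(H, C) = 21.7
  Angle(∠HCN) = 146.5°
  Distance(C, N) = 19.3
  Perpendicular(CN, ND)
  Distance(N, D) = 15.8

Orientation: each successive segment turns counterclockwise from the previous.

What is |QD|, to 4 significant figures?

29.41

U is at the origin; UW runs at -114.6° with length 10.7, so W = (-4.454, -9.729). ∠UWQ = 140.9° gives WQ at -75.50° from the x-axis; with |WQ| = 21.5, Q = (0.9290, -30.54). ∠WQH = 70.4° gives QH at 34.10° from the x-axis; with |QH| = 19.4, H = (16.99, -19.67). The perpendicularity gives HC at right angles to QH, so HC runs at 124.1°; with |HC| = 21.7, C = (4.827, -1.699). ∠HCN = 146.5° gives CN at 157.6° from the x-axis; with |CN| = 19.3, N = (-13.02, 5.656). The perpendicularity gives ND at right angles to CN, so ND runs at -112.4°; with |ND| = 15.8, D = (-19.04, -8.952). Then |QD| = |D − Q| = 29.41.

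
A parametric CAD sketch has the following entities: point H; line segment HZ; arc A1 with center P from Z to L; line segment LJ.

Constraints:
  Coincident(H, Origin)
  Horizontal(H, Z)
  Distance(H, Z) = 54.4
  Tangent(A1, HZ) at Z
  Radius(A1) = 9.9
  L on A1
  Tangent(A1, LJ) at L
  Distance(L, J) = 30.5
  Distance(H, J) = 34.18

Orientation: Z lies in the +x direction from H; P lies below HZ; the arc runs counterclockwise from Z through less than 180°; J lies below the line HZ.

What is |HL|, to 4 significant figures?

47.80

Checks: |PL| = 9.900 ✓; ∠(PL, LJ) = 90.00° ✓; |LJ| = 30.50 ✓; |HJ| = 34.18 ✓.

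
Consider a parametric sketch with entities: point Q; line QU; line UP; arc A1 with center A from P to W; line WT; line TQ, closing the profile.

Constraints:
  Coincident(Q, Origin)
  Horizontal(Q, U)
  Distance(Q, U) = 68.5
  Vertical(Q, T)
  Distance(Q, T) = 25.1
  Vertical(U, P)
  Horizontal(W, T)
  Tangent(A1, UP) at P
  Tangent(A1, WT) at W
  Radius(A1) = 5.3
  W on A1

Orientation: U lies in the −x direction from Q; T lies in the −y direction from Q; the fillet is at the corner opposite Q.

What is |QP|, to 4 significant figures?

71.30

Q is at the origin; Q and U share the same y with |QU| = 68.5 and U on the −x side, so U = (-68.50, 0.000). Q and T share the same x with |QT| = 25.1 and T on the −y side, so T = (0.000, -25.10). The virtual corner opposite Q is at (-68.50, -25.10). Since A1 is tangent to UP there, AP ⟂ UP and tangency of A1 to WT means the radius AW is perpendicular to WT, with radius 5.3, so the center A sits 5.3 in from both sides at A = (-63.20, -19.80). That places the tangent points at P = (-68.50, -19.80) on UP and W = (-63.20, -25.10) on WT. Then |QP| = |P − Q| = 71.30.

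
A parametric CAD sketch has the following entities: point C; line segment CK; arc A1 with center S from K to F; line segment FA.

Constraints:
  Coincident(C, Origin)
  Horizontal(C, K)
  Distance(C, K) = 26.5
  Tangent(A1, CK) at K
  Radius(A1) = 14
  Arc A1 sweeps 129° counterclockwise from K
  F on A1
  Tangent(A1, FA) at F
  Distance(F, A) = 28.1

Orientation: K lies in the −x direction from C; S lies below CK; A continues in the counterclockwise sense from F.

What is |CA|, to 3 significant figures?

48.8

On A1, K sits at bearing 90° from S; a 129° counterclockwise sweep puts F at bearing 219°, so F = S + 14.0·(cos 219°, sin 219°) = (-37.4, -22.8). Tangency of A1 to FA means the radius SF is perpendicular to FA, so FA runs along (−sin 219°, cos 219°); with |FA| = 28.1, A = (-19.7, -44.6). Then |CA| = |A − C| = 48.8.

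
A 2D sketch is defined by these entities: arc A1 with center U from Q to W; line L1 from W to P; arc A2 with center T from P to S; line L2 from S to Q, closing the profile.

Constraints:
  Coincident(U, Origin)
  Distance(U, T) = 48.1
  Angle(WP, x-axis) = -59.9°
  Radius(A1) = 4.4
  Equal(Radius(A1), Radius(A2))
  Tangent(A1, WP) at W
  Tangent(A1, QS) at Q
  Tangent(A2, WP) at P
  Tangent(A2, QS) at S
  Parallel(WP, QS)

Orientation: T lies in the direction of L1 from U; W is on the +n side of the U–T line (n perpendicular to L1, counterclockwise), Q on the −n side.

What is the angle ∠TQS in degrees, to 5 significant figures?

5.2266°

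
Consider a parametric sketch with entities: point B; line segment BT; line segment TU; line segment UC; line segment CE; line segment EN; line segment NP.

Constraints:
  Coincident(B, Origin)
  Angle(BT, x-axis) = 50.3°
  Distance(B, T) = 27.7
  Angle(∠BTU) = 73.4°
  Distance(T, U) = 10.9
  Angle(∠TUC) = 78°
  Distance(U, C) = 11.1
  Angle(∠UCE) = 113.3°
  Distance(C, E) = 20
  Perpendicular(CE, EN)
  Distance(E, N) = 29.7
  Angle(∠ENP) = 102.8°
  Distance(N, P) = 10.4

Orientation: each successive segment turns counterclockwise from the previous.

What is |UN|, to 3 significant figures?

31.2

B is at the origin; BT runs at 50.3° with length 27.7, so T = (17.7, 21.3). ∠BTU = 73.4° gives TU at 157° from the x-axis; with |TU| = 10.9, U = (7.67, 25.6). ∠TUC = 78.0° gives UC at -101° from the x-axis; with |UC| = 11.1, C = (5.53, 14.7). ∠UCE = 113.3° gives CE at -34.4° from the x-axis; with |CE| = 20.0, E = (22.0, 3.40). CE ⟂ EN, so EN runs at 55.6°; with |EN| = 29.7, N = (38.8, 27.9). Then |UN| = |N − U| = 31.2.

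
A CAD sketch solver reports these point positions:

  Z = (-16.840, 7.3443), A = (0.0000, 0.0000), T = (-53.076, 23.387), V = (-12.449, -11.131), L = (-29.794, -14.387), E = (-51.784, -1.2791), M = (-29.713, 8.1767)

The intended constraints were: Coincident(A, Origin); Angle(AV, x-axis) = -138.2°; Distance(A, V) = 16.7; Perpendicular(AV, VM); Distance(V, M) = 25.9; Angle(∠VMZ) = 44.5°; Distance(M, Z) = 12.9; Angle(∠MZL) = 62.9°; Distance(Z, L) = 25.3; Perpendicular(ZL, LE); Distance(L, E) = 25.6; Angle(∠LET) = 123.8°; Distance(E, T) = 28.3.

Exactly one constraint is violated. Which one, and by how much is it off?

Distance(E, T) = 28.3 — off by 3.60.

A = (0.00, 0.00) ✓; AV at -138.2° ✓; |AV| = 16.70 ✓; ∠(AV, VM) = 90.00° ✓; |VM| = 25.90 ✓; ∠VMZ = 44.50° ✓; |MZ| = 12.90 ✓; ∠MZL = 62.90° ✓; |ZL| = 25.30 ✓; ∠(ZL, LE) = 90.00° ✓; |LE| = 25.60 ✓; ∠LET = 123.8° ✓; |ET| = 24.70 ✗.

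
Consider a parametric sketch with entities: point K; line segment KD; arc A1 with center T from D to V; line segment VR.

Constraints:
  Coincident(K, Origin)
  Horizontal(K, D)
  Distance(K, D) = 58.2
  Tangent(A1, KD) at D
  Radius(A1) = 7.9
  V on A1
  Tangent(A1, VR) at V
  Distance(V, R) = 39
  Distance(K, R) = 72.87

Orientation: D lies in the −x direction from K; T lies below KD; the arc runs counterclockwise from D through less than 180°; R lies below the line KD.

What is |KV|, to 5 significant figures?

66.565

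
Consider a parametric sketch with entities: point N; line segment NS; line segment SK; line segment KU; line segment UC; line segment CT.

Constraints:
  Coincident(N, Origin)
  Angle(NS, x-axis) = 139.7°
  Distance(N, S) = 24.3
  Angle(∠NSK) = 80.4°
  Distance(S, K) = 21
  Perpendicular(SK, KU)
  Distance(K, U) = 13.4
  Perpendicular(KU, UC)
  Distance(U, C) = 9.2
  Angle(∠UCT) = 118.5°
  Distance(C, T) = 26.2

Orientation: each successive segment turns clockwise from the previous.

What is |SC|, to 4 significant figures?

17.85

N is at the origin; NS runs at 139.7° with length 24.3, so S = (-18.53, 15.72). ∠NSK = 80.4° gives SK at 40.10° from the x-axis; with |SK| = 21.0, K = (-2.469, 29.24). SK ⟂ KU, so KU runs at -49.90°; with |KU| = 13.4, U = (6.162, 18.99). KU ⟂ UC, so UC runs at -139.9°; with |UC| = 9.2, C = (-0.8755, 13.07). Then |SC| = |C − S| = 17.85.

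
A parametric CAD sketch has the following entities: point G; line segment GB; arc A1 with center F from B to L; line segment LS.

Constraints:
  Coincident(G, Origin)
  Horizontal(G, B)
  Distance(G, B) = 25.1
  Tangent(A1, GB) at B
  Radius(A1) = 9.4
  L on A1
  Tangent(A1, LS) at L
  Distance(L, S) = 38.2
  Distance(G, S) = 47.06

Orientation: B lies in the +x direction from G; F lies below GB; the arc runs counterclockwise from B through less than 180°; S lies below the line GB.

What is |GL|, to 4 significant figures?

17.74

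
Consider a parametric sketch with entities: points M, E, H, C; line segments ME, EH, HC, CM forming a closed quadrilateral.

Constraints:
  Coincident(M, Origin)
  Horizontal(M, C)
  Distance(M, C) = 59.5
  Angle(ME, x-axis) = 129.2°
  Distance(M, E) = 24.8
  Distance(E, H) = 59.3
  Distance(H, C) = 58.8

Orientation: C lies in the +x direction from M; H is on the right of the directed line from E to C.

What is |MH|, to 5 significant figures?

35.448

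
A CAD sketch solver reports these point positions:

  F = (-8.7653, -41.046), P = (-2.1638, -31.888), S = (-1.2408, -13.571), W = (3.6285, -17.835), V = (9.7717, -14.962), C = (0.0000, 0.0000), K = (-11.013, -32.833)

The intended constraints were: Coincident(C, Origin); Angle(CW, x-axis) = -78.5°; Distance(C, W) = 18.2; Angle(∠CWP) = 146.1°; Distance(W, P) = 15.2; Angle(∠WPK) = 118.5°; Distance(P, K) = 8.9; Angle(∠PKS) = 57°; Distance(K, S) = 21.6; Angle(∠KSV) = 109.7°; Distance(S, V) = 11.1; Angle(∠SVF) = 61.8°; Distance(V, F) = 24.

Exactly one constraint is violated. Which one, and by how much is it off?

Distance(V, F) = 24 — off by 8.00.

C = (0.00, 0.00) ✓; CW at -78.50° ✓; |CW| = 18.20 ✓; ∠CWP = 146.1° ✓; |WP| = 15.20 ✓; ∠WPK = 118.5° ✓; |PK| = 8.900 ✓; ∠PKS = 57.00° ✓; |KS| = 21.60 ✓; ∠KSV = 109.7° ✓; |SV| = 11.10 ✓; ∠SVF = 61.80° ✓; |VF| = 32.00 ✗.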